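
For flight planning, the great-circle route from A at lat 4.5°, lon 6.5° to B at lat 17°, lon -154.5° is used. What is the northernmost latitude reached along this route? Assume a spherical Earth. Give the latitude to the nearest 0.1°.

≈ 49.5°

The great circle lies in the plane with unit normal n̂ = (p₁ × p₂)/|p₁ × p₂|.
Here n̂_z ≈ -0.650; the vertex latitude is φ_max = arccos|n̂_z| ≈ 49.5°.
Check via Clairaut: cos φ_max = |cos φ₁| · sin C = cos(4.5°)·sin(40.7°) ≈ 0.650, again giving ≈ 49.5°.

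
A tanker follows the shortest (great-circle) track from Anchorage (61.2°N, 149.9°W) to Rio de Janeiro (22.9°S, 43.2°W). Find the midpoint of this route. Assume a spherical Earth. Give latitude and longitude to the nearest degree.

≈ (28°N, 74°W)

The haversine formula gives a central angle δ ≈ 2.058 rad (117.9°) between the endpoints.
Interpolate at f = 1/2 with slerp weights a = sin((1−f)δ)/sin δ ≈ 0.970, b = sin(fδ)/sin δ ≈ 0.970.
p = a·p₁ + b·p₂ ≈ (0.247, -0.846, 0.473); φ = arcsin(p_z) ≈ 28.20°, λ = atan2(p_y, p_x) ≈ -73.72°.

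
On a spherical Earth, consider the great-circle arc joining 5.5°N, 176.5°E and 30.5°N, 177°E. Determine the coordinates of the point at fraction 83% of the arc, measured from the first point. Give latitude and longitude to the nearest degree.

Write both endpoints as unit vectors p₁, p₂ with components (cos φ cos λ, cos φ sin λ, sin φ).
The central angle between the endpoints is δ = arccos(p₁·p₂) ≈ 0.436 rad (25.0°).
Interpolate at f = 0.83 with slerp weights a = sin((1−f)δ)/sin δ ≈ 0.175, b = sin(fδ)/sin δ ≈ 0.838.
p = a·p₁ + b·p₂ ≈ (-0.896, 0.048, 0.442); φ = arcsin(p_z) ≈ 26.25°, λ = atan2(p_y, p_x) ≈ 176.90°.

≈ 26°N, 177°E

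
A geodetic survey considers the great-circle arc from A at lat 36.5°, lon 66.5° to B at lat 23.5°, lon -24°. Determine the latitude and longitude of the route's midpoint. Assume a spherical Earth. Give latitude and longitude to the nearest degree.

≈ lat 39°, lon 17°

The haversine formula gives a central angle δ ≈ 1.338 rad (76.7°) between the endpoints.
Interpolate at f = 1/2 with slerp weights a = sin((1−f)δ)/sin δ ≈ 0.637, b = sin(fδ)/sin δ ≈ 0.637.
p = a·p₁ + b·p₂ ≈ (0.738, 0.232, 0.633); φ = arcsin(p_z) ≈ 39.29°, λ = atan2(p_y, p_x) ≈ 17.45°.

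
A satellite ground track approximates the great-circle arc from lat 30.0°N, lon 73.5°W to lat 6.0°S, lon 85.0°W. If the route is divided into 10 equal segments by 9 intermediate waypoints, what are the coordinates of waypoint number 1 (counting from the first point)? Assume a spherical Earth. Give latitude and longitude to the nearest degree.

The haversine formula gives a central angle δ ≈ 0.657 rad (37.7°) between the endpoints.
Interpolate at f = 1/10 with slerp weights a = sin((1−f)δ)/sin δ ≈ 0.913, b = sin(fδ)/sin δ ≈ 0.108.
p = a·p₁ + b·p₂ ≈ (0.234, -0.864, 0.445); φ = arcsin(p_z) ≈ 26.43°, λ = atan2(p_y, p_x) ≈ -74.86°.

≈ lat 26°N, lon 75°W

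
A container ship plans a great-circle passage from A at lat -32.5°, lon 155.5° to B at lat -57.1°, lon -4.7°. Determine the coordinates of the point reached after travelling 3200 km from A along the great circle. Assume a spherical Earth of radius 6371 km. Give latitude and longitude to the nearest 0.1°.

≈ lat -60.5°, lon 145.1°

Write both endpoints as unit vectors p₁, p₂ with components (cos φ cos λ, cos φ sin λ, sin φ).
The central angle between the endpoints is δ = arccos(p₁·p₂) ≈ 1.551 rad (88.8°). The total great-circle distance is δ·R ≈ 1.551 × 6371 ≈ 9879 km, so the target fraction is f = 3200/9879 ≈ 0.324.
Interpolate at f ≈ 0.324 with slerp weights a = sin((1−f)δ)/sin δ ≈ 0.867, b = sin(fδ)/sin δ ≈ 0.482.
p = a·p₁ + b·p₂ ≈ (-0.405, 0.282, -0.870); φ = arcsin(p_z) ≈ -60.46°, λ = atan2(p_y, p_x) ≈ 145.15°.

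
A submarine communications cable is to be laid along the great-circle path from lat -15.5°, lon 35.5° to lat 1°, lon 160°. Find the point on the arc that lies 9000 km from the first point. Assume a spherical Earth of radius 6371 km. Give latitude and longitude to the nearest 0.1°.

≈ lat -11.3°, lon 119.1°

Convert each endpoint to a unit vector on the sphere (x = cos φ cos λ, y = cos φ sin λ, z = sin φ).
The central angle between the endpoints is δ = arccos(p₁·p₂) ≈ 2.154 rad (123.4°). The total great-circle distance is δ·R ≈ 2.154 × 6371 ≈ 13721 km, so the target fraction is f = 9000/13721 ≈ 0.656.
Interpolate at f ≈ 0.656 with slerp weights a = sin((1−f)δ)/sin δ ≈ 0.808, b = sin(fδ)/sin δ ≈ 1.183.
p = a·p₁ + b·p₂ ≈ (-0.477, 0.857, -0.195); φ = arcsin(p_z) ≈ -11.27°, λ = atan2(p_y, p_x) ≈ 119.10°.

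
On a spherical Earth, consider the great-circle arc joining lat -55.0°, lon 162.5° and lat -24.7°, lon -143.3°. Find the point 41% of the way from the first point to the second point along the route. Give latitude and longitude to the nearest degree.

From cos δ = sin φ₁ sin φ₂ + cos φ₁ cos φ₂ cos Δλ, the central angle is δ ≈ 0.867 rad (49.7°).
Interpolate at f = 0.41 with slerp weights a = sin((1−f)δ)/sin δ ≈ 0.642, b = sin(fδ)/sin δ ≈ 0.456.
p = a·p₁ + b·p₂ ≈ (-0.684, -0.137, -0.717); φ = arcsin(p_z) ≈ -45.78°, λ = atan2(p_y, p_x) ≈ -168.66°.

≈ lat -46°, lon -169°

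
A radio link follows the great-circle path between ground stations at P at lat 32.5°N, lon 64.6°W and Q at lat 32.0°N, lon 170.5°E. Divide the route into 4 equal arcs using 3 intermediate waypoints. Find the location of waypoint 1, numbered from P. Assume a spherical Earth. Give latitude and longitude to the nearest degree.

Convert each endpoint to a unit vector on the sphere (x = cos φ cos λ, y = cos φ sin λ, z = sin φ).
The central angle between the endpoints is δ = arccos(p₁·p₂) ≈ 1.696 rad (97.2°).
Interpolate at f = 1/4 with slerp weights a = sin((1−f)δ)/sin δ ≈ 0.963, b = sin(fδ)/sin δ ≈ 0.415.
p = a·p₁ + b·p₂ ≈ (0.002, -0.676, 0.737); φ = arcsin(p_z) ≈ 47.49°, λ = atan2(p_y, p_x) ≈ -89.86°.

≈ lat 47°N, lon 90°W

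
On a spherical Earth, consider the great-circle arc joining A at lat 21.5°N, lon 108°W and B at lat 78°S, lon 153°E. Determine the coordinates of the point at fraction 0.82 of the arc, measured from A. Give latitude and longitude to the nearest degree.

Write both endpoints as unit vectors p₁, p₂ with components (cos φ cos λ, cos φ sin λ, sin φ).
The central angle between the endpoints is δ = arccos(p₁·p₂) ≈ 1.970 rad (112.9°).
Interpolate at f = 0.82 with slerp weights a = sin((1−f)δ)/sin δ ≈ 0.377, b = sin(fδ)/sin δ ≈ 1.084.
p = a·p₁ + b·p₂ ≈ (-0.309, -0.231, -0.922); φ = arcsin(p_z) ≈ -67.29°, λ = atan2(p_y, p_x) ≈ -143.22°.

≈ lat 67°S, lon 143°W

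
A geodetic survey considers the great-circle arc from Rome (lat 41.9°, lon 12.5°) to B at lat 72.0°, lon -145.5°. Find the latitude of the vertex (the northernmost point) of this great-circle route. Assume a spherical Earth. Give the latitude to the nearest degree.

≈ 85°

The great circle lies in the plane with unit normal n̂ = (p₁ × p₂)/|p₁ × p₂|.
Here n̂_z ≈ -0.095; the vertex latitude is φ_max = arccos|n̂_z| ≈ 84.5°.
Check via Clairaut: cos φ_max = |cos φ₁| · sin C = cos(41.9°)·sin(7.3°) ≈ 0.095, again giving ≈ 84.5°.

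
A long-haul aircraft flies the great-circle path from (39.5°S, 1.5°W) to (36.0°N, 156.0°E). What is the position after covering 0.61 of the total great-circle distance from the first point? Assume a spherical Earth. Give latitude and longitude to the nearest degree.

The haversine formula gives a central angle δ ≈ 2.826 rad (161.9°) between the endpoints.
Interpolate at f = 0.61 with slerp weights a = sin((1−f)δ)/sin δ ≈ 2.875, b = sin(fδ)/sin δ ≈ 3.184.
p = a·p₁ + b·p₂ ≈ (-0.136, 0.990, 0.043); φ = arcsin(p_z) ≈ 2.48°, λ = atan2(p_y, p_x) ≈ 97.83°.

≈ (2°N, 98°E)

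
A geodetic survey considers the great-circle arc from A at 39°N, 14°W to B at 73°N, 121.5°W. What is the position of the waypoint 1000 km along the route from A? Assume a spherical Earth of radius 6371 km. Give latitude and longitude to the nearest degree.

Convert each endpoint to a unit vector on the sphere (x = cos φ cos λ, y = cos φ sin λ, z = sin φ).
The central angle between the endpoints is δ = arccos(p₁·p₂) ≈ 1.008 rad (57.8°). The total great-circle distance is δ·R ≈ 1.008 × 6371 ≈ 6422 km, so the target fraction is f = 1000/6422 ≈ 0.156.
Interpolate at f ≈ 0.156 with slerp weights a = sin((1−f)δ)/sin δ ≈ 0.889, b = sin(fδ)/sin δ ≈ 0.185.
p = a·p₁ + b·p₂ ≈ (0.642, -0.213, 0.736); φ = arcsin(p_z) ≈ 47.41°, λ = atan2(p_y, p_x) ≈ -18.37°.

≈ 47°N, 18°W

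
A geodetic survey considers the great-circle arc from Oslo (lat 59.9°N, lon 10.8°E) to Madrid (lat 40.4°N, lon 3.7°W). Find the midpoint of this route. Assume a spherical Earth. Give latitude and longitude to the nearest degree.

≈ lat 50°N, lon 2°E

Convert each endpoint to a unit vector on the sphere (x = cos φ cos λ, y = cos φ sin λ, z = sin φ).
The central angle between the endpoints is δ = arccos(p₁·p₂) ≈ 0.375 rad (21.5°).
Interpolate at f = 1/2 with slerp weights a = sin((1−f)δ)/sin δ ≈ 0.509, b = sin(fδ)/sin δ ≈ 0.509.
p = a·p₁ + b·p₂ ≈ (0.637, 0.023, 0.770); φ = arcsin(p_z) ≈ 50.37°, λ = atan2(p_y, p_x) ≈ 2.05°.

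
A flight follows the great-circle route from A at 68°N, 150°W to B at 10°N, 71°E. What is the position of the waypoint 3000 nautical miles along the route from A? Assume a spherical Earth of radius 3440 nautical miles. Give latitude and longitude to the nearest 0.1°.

From cos δ = sin φ₁ sin φ₂ + cos φ₁ cos φ₂ cos Δλ, the central angle is δ ≈ 1.688 rad (96.7°). The total great-circle distance is δ·R ≈ 1.688 × 3440 ≈ 5808 nmi, so the target fraction is f = 3000/5808 ≈ 0.516.
Interpolate at f ≈ 0.516 with slerp weights a = sin((1−f)δ)/sin δ ≈ 0.734, b = sin(fδ)/sin δ ≈ 0.771.
p = a·p₁ + b·p₂ ≈ (0.009, 0.580, 0.814); φ = arcsin(p_z) ≈ 54.51°, λ = atan2(p_y, p_x) ≈ 89.10°.

≈ 54.5°N, 89.1°E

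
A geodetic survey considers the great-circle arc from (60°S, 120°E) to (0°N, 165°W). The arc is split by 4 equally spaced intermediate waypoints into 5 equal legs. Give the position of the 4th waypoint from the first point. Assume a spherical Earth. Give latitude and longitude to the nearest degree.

The haversine formula gives a central angle δ ≈ 1.441 rad (82.6°) between the endpoints.
Interpolate at f = 4/5 with slerp weights a = sin((1−f)δ)/sin δ ≈ 0.287, b = sin(fδ)/sin δ ≈ 0.922.
p = a·p₁ + b·p₂ ≈ (-0.962, -0.114, -0.248); φ = arcsin(p_z) ≈ -14.37°, λ = atan2(p_y, p_x) ≈ -173.22°.

≈ (14°S, 173°W)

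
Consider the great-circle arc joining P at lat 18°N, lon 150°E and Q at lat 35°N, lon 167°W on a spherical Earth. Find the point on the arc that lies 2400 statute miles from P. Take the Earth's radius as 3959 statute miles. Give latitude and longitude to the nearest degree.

The haversine formula gives a central angle δ ≈ 0.727 rad (41.7°) between the endpoints. The total great-circle distance is δ·R ≈ 0.727 × 3959 ≈ 2879 mi, so the target fraction is f = 2400/2879 ≈ 0.834.
Interpolate at f ≈ 0.834 with slerp weights a = sin((1−f)δ)/sin δ ≈ 0.182, b = sin(fδ)/sin δ ≈ 0.857.
p = a·p₁ + b·p₂ ≈ (-0.834, -0.072, 0.548); φ = arcsin(p_z) ≈ 33.21°, λ = atan2(p_y, p_x) ≈ -175.09°.

≈ lat 33°N, lon 175°W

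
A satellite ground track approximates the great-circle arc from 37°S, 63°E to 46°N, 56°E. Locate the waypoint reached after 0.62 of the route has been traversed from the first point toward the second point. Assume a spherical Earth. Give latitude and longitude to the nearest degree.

Convert each endpoint to a unit vector on the sphere (x = cos φ cos λ, y = cos φ sin λ, z = sin φ).
The central angle between the endpoints is δ = arccos(p₁·p₂) ≈ 1.453 rad (83.2°).
Interpolate at f = 0.62 with slerp weights a = sin((1−f)δ)/sin δ ≈ 0.528, b = sin(fδ)/sin δ ≈ 0.789.
p = a·p₁ + b·p₂ ≈ (0.498, 0.830, 0.250); φ = arcsin(p_z) ≈ 14.47°, λ = atan2(p_y, p_x) ≈ 59.04°.

≈ 14°N, 59°E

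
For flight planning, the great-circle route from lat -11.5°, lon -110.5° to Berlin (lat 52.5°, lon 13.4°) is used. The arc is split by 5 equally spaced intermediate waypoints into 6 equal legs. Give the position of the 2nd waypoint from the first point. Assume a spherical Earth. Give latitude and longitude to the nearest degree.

Convert each endpoint to a unit vector on the sphere (x = cos φ cos λ, y = cos φ sin λ, z = sin φ).
The central angle between the endpoints is δ = arccos(p₁·p₂) ≈ 2.084 rad (119.4°).
Interpolate at f = 2/6 with slerp weights a = sin((1−f)δ)/sin δ ≈ 1.129, b = sin(fδ)/sin δ ≈ 0.735.
p = a·p₁ + b·p₂ ≈ (0.048, -0.933, 0.358); φ = arcsin(p_z) ≈ 20.97°, λ = atan2(p_y, p_x) ≈ -87.07°.

≈ lat 21°, lon -87°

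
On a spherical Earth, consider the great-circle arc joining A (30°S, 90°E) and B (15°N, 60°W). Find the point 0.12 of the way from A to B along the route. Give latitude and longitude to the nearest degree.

Write both endpoints as unit vectors p₁, p₂ with components (cos φ cos λ, cos φ sin λ, sin φ).
The central angle between the endpoints is δ = arccos(p₁·p₂) ≈ 2.594 rad (148.6°).
Interpolate at f = 0.12 with slerp weights a = sin((1−f)δ)/sin δ ≈ 1.454, b = sin(fδ)/sin δ ≈ 0.588.
p = a·p₁ + b·p₂ ≈ (0.284, 0.767, -0.575); φ = arcsin(p_z) ≈ -35.09°, λ = atan2(p_y, p_x) ≈ 69.68°.

≈ (35°S, 70°E)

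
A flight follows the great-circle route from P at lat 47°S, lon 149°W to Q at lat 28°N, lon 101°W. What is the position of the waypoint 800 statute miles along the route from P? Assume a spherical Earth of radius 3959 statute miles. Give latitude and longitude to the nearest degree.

≈ lat 38°S, lon 139°W

The haversine formula gives a central angle δ ≈ 1.511 rad (86.6°) between the endpoints. The total great-circle distance is δ·R ≈ 1.511 × 3959 ≈ 5983 mi, so the target fraction is f = 800/5983 ≈ 0.134.
Interpolate at f ≈ 0.134 with slerp weights a = sin((1−f)δ)/sin δ ≈ 0.968, b = sin(fδ)/sin δ ≈ 0.201.
p = a·p₁ + b·p₂ ≈ (-0.600, -0.514, -0.613); φ = arcsin(p_z) ≈ -37.83°, λ = atan2(p_y, p_x) ≈ -139.38°.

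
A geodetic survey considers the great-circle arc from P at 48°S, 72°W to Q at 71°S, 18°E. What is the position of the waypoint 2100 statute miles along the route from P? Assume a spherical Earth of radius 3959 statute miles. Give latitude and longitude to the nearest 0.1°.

Write both endpoints as unit vectors p₁, p₂ with components (cos φ cos λ, cos φ sin λ, sin φ).
The central angle between the endpoints is δ = arccos(p₁·p₂) ≈ 0.792 rad (45.4°). The total great-circle distance is δ·R ≈ 0.792 × 3959 ≈ 3134 mi, so the target fraction is f = 2100/3134 ≈ 0.670.
Interpolate at f ≈ 0.670 with slerp weights a = sin((1−f)δ)/sin δ ≈ 0.363, b = sin(fδ)/sin δ ≈ 0.711.
p = a·p₁ + b·p₂ ≈ (0.295, -0.159, -0.942); φ = arcsin(p_z) ≈ -70.40°, λ = atan2(p_y, p_x) ≈ -28.38°.

≈ 70.4°S, 28.4°W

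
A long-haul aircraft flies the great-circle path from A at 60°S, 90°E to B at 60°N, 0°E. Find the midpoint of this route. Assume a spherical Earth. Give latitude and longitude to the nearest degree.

≈ 0°N, 45°E

The haversine formula gives a central angle δ ≈ 2.419 rad (138.6°) between the endpoints.
Interpolate at f = 1/2 with slerp weights a = sin((1−f)δ)/sin δ ≈ 1.414, b = sin(fδ)/sin δ ≈ 1.414.
p = a·p₁ + b·p₂ ≈ (0.707, 0.707, 0.000); φ = arcsin(p_z) ≈ 0.00°, λ = atan2(p_y, p_x) ≈ 45.00°.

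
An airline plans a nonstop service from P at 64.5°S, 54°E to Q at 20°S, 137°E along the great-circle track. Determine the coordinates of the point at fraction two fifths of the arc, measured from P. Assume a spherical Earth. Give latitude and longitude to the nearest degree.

Convert each endpoint to a unit vector on the sphere (x = cos φ cos λ, y = cos φ sin λ, z = sin φ).
The central angle between the endpoints is δ = arccos(p₁·p₂) ≈ 1.205 rad (69.0°).
Interpolate at f = 2/5 with slerp weights a = sin((1−f)δ)/sin δ ≈ 0.708, b = sin(fδ)/sin δ ≈ 0.496.
p = a·p₁ + b·p₂ ≈ (-0.162, 0.565, -0.809); φ = arcsin(p_z) ≈ -54.02°, λ = atan2(p_y, p_x) ≈ 105.99°.

≈ 54°S, 106°E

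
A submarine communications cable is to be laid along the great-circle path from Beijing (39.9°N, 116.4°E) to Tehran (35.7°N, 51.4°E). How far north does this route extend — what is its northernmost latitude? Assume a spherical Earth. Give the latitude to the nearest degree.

≈ 43°N

The great circle lies in the plane with unit normal n̂ = (p₁ × p₂)/|p₁ × p₂|.
Here n̂_z ≈ -0.733; the vertex latitude is φ_max = arccos|n̂_z| ≈ 42.9°.
Check via Clairaut: cos φ_max = |cos φ₁| · sin C = cos(39.9°)·sin(72.8°) ≈ 0.733, again giving ≈ 42.9°.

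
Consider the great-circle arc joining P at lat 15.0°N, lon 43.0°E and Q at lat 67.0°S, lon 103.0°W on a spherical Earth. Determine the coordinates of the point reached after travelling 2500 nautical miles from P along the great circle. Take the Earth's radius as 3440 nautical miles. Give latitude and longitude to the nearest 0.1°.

Convert each endpoint to a unit vector on the sphere (x = cos φ cos λ, y = cos φ sin λ, z = sin φ).
The central angle between the endpoints is δ = arccos(p₁·p₂) ≈ 2.155 rad (123.4°). The total great-circle distance is δ·R ≈ 2.155 × 3440 ≈ 7412 nmi, so the target fraction is f = 2500/7412 ≈ 0.337.
Interpolate at f ≈ 0.337 with slerp weights a = sin((1−f)δ)/sin δ ≈ 1.186, b = sin(fδ)/sin δ ≈ 0.796.
p = a·p₁ + b·p₂ ≈ (0.768, 0.478, -0.426); φ = arcsin(p_z) ≈ -25.21°, λ = atan2(p_y, p_x) ≈ 31.91°.

≈ lat 25.2°S, lon 31.9°E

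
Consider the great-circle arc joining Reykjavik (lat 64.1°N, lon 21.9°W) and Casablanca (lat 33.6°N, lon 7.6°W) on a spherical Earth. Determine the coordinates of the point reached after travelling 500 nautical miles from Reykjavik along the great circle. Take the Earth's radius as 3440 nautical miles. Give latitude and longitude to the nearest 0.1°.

The haversine formula gives a central angle δ ≈ 0.554 rad (31.7°) between the endpoints. The total great-circle distance is δ·R ≈ 0.554 × 3440 ≈ 1906 nmi, so the target fraction is f = 500/1906 ≈ 0.262.
Interpolate at f ≈ 0.262 with slerp weights a = sin((1−f)δ)/sin δ ≈ 0.755, b = sin(fδ)/sin δ ≈ 0.275.
p = a·p₁ + b·p₂ ≈ (0.533, -0.153, 0.832); φ = arcsin(p_z) ≈ 56.29°, λ = atan2(p_y, p_x) ≈ -16.04°.

≈ lat 56.3°N, lon 16.0°W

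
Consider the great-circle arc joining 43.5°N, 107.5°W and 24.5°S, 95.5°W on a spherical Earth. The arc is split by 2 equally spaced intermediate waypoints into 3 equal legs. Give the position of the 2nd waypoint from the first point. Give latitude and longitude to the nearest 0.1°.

≈ 1.8°S, 99.1°W

Convert each endpoint to a unit vector on the sphere (x = cos φ cos λ, y = cos φ sin λ, z = sin φ).
The central angle between the endpoints is δ = arccos(p₁·p₂) ≈ 1.202 rad (68.9°).
Interpolate at f = 2/3 with slerp weights a = sin((1−f)δ)/sin δ ≈ 0.418, b = sin(fδ)/sin δ ≈ 0.770.
p = a·p₁ + b·p₂ ≈ (-0.158, -0.987, -0.031); φ = arcsin(p_z) ≈ -1.80°, λ = atan2(p_y, p_x) ≈ -99.12°.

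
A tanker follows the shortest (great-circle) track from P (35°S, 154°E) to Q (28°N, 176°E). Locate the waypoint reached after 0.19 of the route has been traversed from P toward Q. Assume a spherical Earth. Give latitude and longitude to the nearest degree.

≈ (23°S, 159°E)

Convert each endpoint to a unit vector on the sphere (x = cos φ cos λ, y = cos φ sin λ, z = sin φ).
The central angle between the endpoints is δ = arccos(p₁·p₂) ≈ 1.158 rad (66.3°).
Interpolate at f = 0.19 with slerp weights a = sin((1−f)δ)/sin δ ≈ 0.880, b = sin(fδ)/sin δ ≈ 0.238.
p = a·p₁ + b·p₂ ≈ (-0.858, 0.331, -0.393); φ = arcsin(p_z) ≈ -23.15°, λ = atan2(p_y, p_x) ≈ 158.92°.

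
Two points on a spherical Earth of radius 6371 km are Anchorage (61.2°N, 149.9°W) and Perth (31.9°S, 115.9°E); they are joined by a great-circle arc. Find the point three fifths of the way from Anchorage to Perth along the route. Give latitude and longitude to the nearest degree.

Convert each endpoint to a unit vector on the sphere (x = cos φ cos λ, y = cos φ sin λ, z = sin φ).
The central angle between the endpoints is δ = arccos(p₁·p₂) ≈ 2.086 rad (119.5°).
Interpolate at f = 3/5 with slerp weights a = sin((1−f)δ)/sin δ ≈ 0.852, b = sin(fδ)/sin δ ≈ 1.091.
p = a·p₁ + b·p₂ ≈ (-0.760, 0.628, 0.170); φ = arcsin(p_z) ≈ 9.76°, λ = atan2(p_y, p_x) ≈ 140.43°.

≈ (10°N, 140°E)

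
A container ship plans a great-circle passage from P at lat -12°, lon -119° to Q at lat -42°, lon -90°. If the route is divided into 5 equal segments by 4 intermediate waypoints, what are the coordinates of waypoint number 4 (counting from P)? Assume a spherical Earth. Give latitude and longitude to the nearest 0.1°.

Convert each endpoint to a unit vector on the sphere (x = cos φ cos λ, y = cos φ sin λ, z = sin φ).
The central angle between the endpoints is δ = arccos(p₁·p₂) ≈ 0.684 rad (39.2°).
Interpolate at f = 4/5 with slerp weights a = sin((1−f)δ)/sin δ ≈ 0.216, b = sin(fδ)/sin δ ≈ 0.823.
p = a·p₁ + b·p₂ ≈ (-0.102, -0.797, -0.596); φ = arcsin(p_z) ≈ -36.57°, λ = atan2(p_y, p_x) ≈ -97.32°.

≈ lat -36.6°, lon -97.3°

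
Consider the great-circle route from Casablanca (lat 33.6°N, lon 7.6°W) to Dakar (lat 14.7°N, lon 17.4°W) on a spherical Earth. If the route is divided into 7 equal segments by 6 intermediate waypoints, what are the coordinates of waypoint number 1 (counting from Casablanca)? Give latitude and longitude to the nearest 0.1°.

≈ lat 30.9°N, lon 9.2°W

Convert each endpoint to a unit vector on the sphere (x = cos φ cos λ, y = cos φ sin λ, z = sin φ).
The central angle between the endpoints is δ = arccos(p₁·p₂) ≈ 0.364 rad (20.9°).
Interpolate at f = 1/7 with slerp weights a = sin((1−f)δ)/sin δ ≈ 0.862, b = sin(fδ)/sin δ ≈ 0.146.
p = a·p₁ + b·p₂ ≈ (0.847, -0.137, 0.514); φ = arcsin(p_z) ≈ 30.94°, λ = atan2(p_y, p_x) ≈ -9.21°.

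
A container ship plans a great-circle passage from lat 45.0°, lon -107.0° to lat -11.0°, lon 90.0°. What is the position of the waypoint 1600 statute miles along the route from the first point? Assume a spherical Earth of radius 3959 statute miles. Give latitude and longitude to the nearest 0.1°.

≈ lat 63.4°, lon -131.8°

Convert each endpoint to a unit vector on the sphere (x = cos φ cos λ, y = cos φ sin λ, z = sin φ).
The central angle between the endpoints is δ = arccos(p₁·p₂) ≈ 2.496 rad (143.0°). The total great-circle distance is δ·R ≈ 2.496 × 3959 ≈ 9881 mi, so the target fraction is f = 1600/9881 ≈ 0.162.
Interpolate at f ≈ 0.162 with slerp weights a = sin((1−f)δ)/sin δ ≈ 1.441, b = sin(fδ)/sin δ ≈ 0.654.
p = a·p₁ + b·p₂ ≈ (-0.298, -0.333, 0.895); φ = arcsin(p_z) ≈ 63.45°, λ = atan2(p_y, p_x) ≈ -131.81°.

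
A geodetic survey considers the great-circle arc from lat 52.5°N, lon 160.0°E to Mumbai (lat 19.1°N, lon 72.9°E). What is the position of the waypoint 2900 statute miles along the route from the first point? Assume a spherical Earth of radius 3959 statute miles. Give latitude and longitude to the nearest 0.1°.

≈ lat 41.2°N, lon 98.9°E

The haversine formula gives a central angle δ ≈ 1.278 rad (73.2°) between the endpoints. The total great-circle distance is δ·R ≈ 1.278 × 3959 ≈ 5059 mi, so the target fraction is f = 2900/5059 ≈ 0.573.
Interpolate at f ≈ 0.573 with slerp weights a = sin((1−f)δ)/sin δ ≈ 0.542, b = sin(fδ)/sin δ ≈ 0.698.
p = a·p₁ + b·p₂ ≈ (-0.116, 0.744, 0.658); φ = arcsin(p_z) ≈ 41.18°, λ = atan2(p_y, p_x) ≈ 98.86°.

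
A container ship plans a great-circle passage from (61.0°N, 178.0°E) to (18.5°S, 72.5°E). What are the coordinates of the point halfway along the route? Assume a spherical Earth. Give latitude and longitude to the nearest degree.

≈ (31°N, 102°E)

Write both endpoints as unit vectors p₁, p₂ with components (cos φ cos λ, cos φ sin λ, sin φ).
The central angle between the endpoints is δ = arccos(p₁·p₂) ≈ 1.983 rad (113.6°).
Interpolate at f = 1/2 with slerp weights a = sin((1−f)δ)/sin δ ≈ 0.913, b = sin(fδ)/sin δ ≈ 0.913.
p = a·p₁ + b·p₂ ≈ (-0.182, 0.841, 0.509); φ = arcsin(p_z) ≈ 30.59°, λ = atan2(p_y, p_x) ≈ 102.21°.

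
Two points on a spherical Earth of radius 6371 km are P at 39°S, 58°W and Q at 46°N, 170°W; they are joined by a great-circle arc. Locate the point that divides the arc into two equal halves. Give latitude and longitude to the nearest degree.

≈ 6°N, 109°W

Convert each endpoint to a unit vector on the sphere (x = cos φ cos λ, y = cos φ sin λ, z = sin φ).
The central angle between the endpoints is δ = arccos(p₁·p₂) ≈ 2.285 rad (130.9°).
Interpolate at f = 1/2 with slerp weights a = sin((1−f)δ)/sin δ ≈ 1.204, b = sin(fδ)/sin δ ≈ 1.204.
p = a·p₁ + b·p₂ ≈ (-0.328, -0.939, 0.108); φ = arcsin(p_z) ≈ 6.22°, λ = atan2(p_y, p_x) ≈ -109.25°.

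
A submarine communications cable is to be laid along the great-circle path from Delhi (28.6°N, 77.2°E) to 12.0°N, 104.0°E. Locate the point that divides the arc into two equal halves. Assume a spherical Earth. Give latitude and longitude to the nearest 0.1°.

≈ 20.8°N, 91.3°E

Convert each endpoint to a unit vector on the sphere (x = cos φ cos λ, y = cos φ sin λ, z = sin φ).
The central angle between the endpoints is δ = arccos(p₁·p₂) ≈ 0.523 rad (30.0°).
Interpolate at f = 1/2 with slerp weights a = sin((1−f)δ)/sin δ ≈ 0.518, b = sin(fδ)/sin δ ≈ 0.518.
p = a·p₁ + b·p₂ ≈ (-0.022, 0.934, 0.355); φ = arcsin(p_z) ≈ 20.82°, λ = atan2(p_y, p_x) ≈ 91.34°.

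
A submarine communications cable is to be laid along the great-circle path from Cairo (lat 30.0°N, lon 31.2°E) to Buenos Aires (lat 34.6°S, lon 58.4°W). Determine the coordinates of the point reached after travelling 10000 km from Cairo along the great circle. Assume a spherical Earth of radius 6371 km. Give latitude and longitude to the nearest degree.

Convert each endpoint to a unit vector on the sphere (x = cos φ cos λ, y = cos φ sin λ, z = sin φ).
The central angle between the endpoints is δ = arccos(p₁·p₂) ≈ 1.853 rad (106.2°). The total great-circle distance is δ·R ≈ 1.853 × 6371 ≈ 11809 km, so the target fraction is f = 10000/11809 ≈ 0.847.
Interpolate at f ≈ 0.847 with slerp weights a = sin((1−f)δ)/sin δ ≈ 0.292, b = sin(fδ)/sin δ ≈ 1.041.
p = a·p₁ + b·p₂ ≈ (0.665, -0.599, -0.445); φ = arcsin(p_z) ≈ -26.45°, λ = atan2(p_y, p_x) ≈ -42.01°.

≈ lat 26°S, lon 42°W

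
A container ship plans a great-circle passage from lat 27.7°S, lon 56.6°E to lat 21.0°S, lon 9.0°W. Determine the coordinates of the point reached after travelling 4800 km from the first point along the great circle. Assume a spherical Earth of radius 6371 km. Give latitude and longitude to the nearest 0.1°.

Convert each endpoint to a unit vector on the sphere (x = cos φ cos λ, y = cos φ sin λ, z = sin φ).
The central angle between the endpoints is δ = arccos(p₁·p₂) ≈ 1.038 rad (59.5°). The total great-circle distance is δ·R ≈ 1.038 × 6371 ≈ 6612 km, so the target fraction is f = 4800/6612 ≈ 0.726.
Interpolate at f ≈ 0.726 with slerp weights a = sin((1−f)δ)/sin δ ≈ 0.326, b = sin(fδ)/sin δ ≈ 0.794.
p = a·p₁ + b·p₂ ≈ (0.891, 0.125, -0.436); φ = arcsin(p_z) ≈ -25.86°, λ = atan2(p_y, p_x) ≈ 7.97°.

≈ lat 25.9°S, lon 8.0°E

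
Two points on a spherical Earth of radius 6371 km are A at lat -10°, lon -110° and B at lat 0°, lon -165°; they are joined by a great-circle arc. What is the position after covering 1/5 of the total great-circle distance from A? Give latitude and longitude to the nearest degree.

Write both endpoints as unit vectors p₁, p₂ with components (cos φ cos λ, cos φ sin λ, sin φ).
The central angle between the endpoints is δ = arccos(p₁·p₂) ≈ 0.971 rad (55.6°).
Interpolate at f = 1/5 with slerp weights a = sin((1−f)δ)/sin δ ≈ 0.849, b = sin(fδ)/sin δ ≈ 0.234.
p = a·p₁ + b·p₂ ≈ (-0.512, -0.846, -0.147); φ = arcsin(p_z) ≈ -8.48°, λ = atan2(p_y, p_x) ≈ -121.16°.

≈ lat -8°, lon -121°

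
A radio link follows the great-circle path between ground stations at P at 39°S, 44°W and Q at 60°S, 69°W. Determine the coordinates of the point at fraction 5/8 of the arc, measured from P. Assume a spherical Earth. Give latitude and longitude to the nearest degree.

≈ 53°S, 57°W

Convert each endpoint to a unit vector on the sphere (x = cos φ cos λ, y = cos φ sin λ, z = sin φ).
The central angle between the endpoints is δ = arccos(p₁·p₂) ≈ 0.457 rad (26.2°).
Interpolate at f = 5/8 with slerp weights a = sin((1−f)δ)/sin δ ≈ 0.387, b = sin(fδ)/sin δ ≈ 0.639.
p = a·p₁ + b·p₂ ≈ (0.330, -0.507, -0.796); φ = arcsin(p_z) ≈ -52.77°, λ = atan2(p_y, p_x) ≈ -56.89°.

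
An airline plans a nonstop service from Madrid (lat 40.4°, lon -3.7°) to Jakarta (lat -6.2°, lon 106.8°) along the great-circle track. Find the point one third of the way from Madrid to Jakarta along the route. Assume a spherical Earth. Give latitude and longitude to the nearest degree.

The haversine formula gives a central angle δ ≈ 1.913 rad (109.6°) between the endpoints.
Interpolate at f = 1/3 with slerp weights a = sin((1−f)δ)/sin δ ≈ 1.015, b = sin(fδ)/sin δ ≈ 0.632.
p = a·p₁ + b·p₂ ≈ (0.590, 0.551, 0.590); φ = arcsin(p_z) ≈ 36.14°, λ = atan2(p_y, p_x) ≈ 43.06°.

≈ lat 36°, lon 43°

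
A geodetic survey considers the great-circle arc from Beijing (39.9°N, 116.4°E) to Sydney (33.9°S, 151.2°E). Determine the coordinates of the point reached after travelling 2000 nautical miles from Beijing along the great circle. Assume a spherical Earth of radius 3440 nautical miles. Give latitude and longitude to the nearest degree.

Write both endpoints as unit vectors p₁, p₂ with components (cos φ cos λ, cos φ sin λ, sin φ).
The central angle between the endpoints is δ = arccos(p₁·p₂) ≈ 1.405 rad (80.5°). The total great-circle distance is δ·R ≈ 1.405 × 3440 ≈ 4833 nmi, so the target fraction is f = 2000/4833 ≈ 0.414.
Interpolate at f ≈ 0.414 with slerp weights a = sin((1−f)δ)/sin δ ≈ 0.744, b = sin(fδ)/sin δ ≈ 0.557.
p = a·p₁ + b·p₂ ≈ (-0.659, 0.734, 0.167); φ = arcsin(p_z) ≈ 9.59°, λ = atan2(p_y, p_x) ≈ 131.92°.

≈ (10°N, 132°E)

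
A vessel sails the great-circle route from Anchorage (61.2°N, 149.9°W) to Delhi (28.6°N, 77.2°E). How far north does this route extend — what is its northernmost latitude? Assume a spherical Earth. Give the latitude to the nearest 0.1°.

The great circle lies in the plane with unit normal n̂ = (p₁ × p₂)/|p₁ × p₂|.
Here n̂_z ≈ -0.313; the vertex latitude is φ_max = arccos|n̂_z| ≈ 71.8°.
Check via Clairaut: cos φ_max = |cos φ₁| · sin C = cos(61.2°)·sin(40.5°) ≈ 0.313, again giving ≈ 71.8°.

≈ 71.8°N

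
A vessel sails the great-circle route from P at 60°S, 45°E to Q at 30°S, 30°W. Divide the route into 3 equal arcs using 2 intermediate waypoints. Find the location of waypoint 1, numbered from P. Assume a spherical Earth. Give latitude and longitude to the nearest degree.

≈ 56°S, 9°E

Convert each endpoint to a unit vector on the sphere (x = cos φ cos λ, y = cos φ sin λ, z = sin φ).
The central angle between the endpoints is δ = arccos(p₁·p₂) ≈ 0.994 rad (57.0°).
Interpolate at f = 1/3 with slerp weights a = sin((1−f)δ)/sin δ ≈ 0.734, b = sin(fδ)/sin δ ≈ 0.388.
p = a·p₁ + b·p₂ ≈ (0.551, 0.091, -0.830); φ = arcsin(p_z) ≈ -56.07°, λ = atan2(p_y, p_x) ≈ 9.43°.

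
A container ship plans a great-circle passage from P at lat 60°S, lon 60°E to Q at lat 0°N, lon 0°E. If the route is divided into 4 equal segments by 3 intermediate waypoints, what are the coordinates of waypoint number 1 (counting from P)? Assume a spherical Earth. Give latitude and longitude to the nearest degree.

≈ lat 48°S, lon 34°E

From cos δ = sin φ₁ sin φ₂ + cos φ₁ cos φ₂ cos Δλ, the central angle is δ ≈ 1.318 rad (75.5°).
Interpolate at f = 1/4 with slerp weights a = sin((1−f)δ)/sin δ ≈ 0.863, b = sin(fδ)/sin δ ≈ 0.334.
p = a·p₁ + b·p₂ ≈ (0.550, 0.374, -0.747); φ = arcsin(p_z) ≈ -48.34°, λ = atan2(p_y, p_x) ≈ 34.19°.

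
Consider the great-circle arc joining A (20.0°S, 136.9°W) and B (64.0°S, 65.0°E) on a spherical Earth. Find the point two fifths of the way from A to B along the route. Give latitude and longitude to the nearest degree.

Write both endpoints as unit vectors p₁, p₂ with components (cos φ cos λ, cos φ sin λ, sin φ).
The central angle between the endpoints is δ = arccos(p₁·p₂) ≈ 1.646 rad (94.3°).
Interpolate at f = 2/5 with slerp weights a = sin((1−f)δ)/sin δ ≈ 0.837, b = sin(fδ)/sin δ ≈ 0.613.
p = a·p₁ + b·p₂ ≈ (-0.461, -0.294, -0.838); φ = arcsin(p_z) ≈ -56.89°, λ = atan2(p_y, p_x) ≈ -147.48°.

≈ (57°S, 147°W)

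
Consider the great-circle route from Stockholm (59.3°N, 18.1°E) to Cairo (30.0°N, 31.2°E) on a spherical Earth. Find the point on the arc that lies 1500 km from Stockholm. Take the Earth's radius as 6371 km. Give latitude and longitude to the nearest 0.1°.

≈ 46.6°N, 25.6°E

The haversine formula gives a central angle δ ≈ 0.534 rad (30.6°) between the endpoints. The total great-circle distance is δ·R ≈ 0.534 × 6371 ≈ 3405 km, so the target fraction is f = 1500/3405 ≈ 0.441.
Interpolate at f ≈ 0.441 with slerp weights a = sin((1−f)δ)/sin δ ≈ 0.578, b = sin(fδ)/sin δ ≈ 0.458.
p = a·p₁ + b·p₂ ≈ (0.620, 0.297, 0.726); φ = arcsin(p_z) ≈ 46.57°, λ = atan2(p_y, p_x) ≈ 25.61°.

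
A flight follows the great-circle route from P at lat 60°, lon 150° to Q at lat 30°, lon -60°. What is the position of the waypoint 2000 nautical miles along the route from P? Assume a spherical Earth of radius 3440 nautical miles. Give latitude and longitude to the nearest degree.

Convert each endpoint to a unit vector on the sphere (x = cos φ cos λ, y = cos φ sin λ, z = sin φ).
The central angle between the endpoints is δ = arccos(p₁·p₂) ≈ 1.513 rad (86.7°). The total great-circle distance is δ·R ≈ 1.513 × 3440 ≈ 5204 nmi, so the target fraction is f = 2000/5204 ≈ 0.384.
Interpolate at f ≈ 0.384 with slerp weights a = sin((1−f)δ)/sin δ ≈ 0.804, b = sin(fδ)/sin δ ≈ 0.550.
p = a·p₁ + b·p₂ ≈ (-0.110, -0.212, 0.971); φ = arcsin(p_z) ≈ 76.21°, λ = atan2(p_y, p_x) ≈ -117.43°.

≈ lat 76°, lon -117°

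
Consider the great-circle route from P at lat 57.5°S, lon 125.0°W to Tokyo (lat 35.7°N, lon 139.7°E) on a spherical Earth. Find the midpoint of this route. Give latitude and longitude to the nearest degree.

The haversine formula gives a central angle δ ≈ 2.132 rad (122.2°) between the endpoints.
Interpolate at f = 1/2 with slerp weights a = sin((1−f)δ)/sin δ ≈ 1.034, b = sin(fδ)/sin δ ≈ 1.034.
p = a·p₁ + b·p₂ ≈ (-0.959, 0.088, -0.269); φ = arcsin(p_z) ≈ -15.59°, λ = atan2(p_y, p_x) ≈ 174.76°.

≈ lat 16°S, lon 175°E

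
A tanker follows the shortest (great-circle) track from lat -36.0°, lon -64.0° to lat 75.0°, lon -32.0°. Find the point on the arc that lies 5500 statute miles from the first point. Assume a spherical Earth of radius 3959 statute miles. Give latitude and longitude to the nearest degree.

≈ lat 43°, lon -52°

The haversine formula gives a central angle δ ≈ 1.972 rad (113.0°) between the endpoints. The total great-circle distance is δ·R ≈ 1.972 × 3959 ≈ 7806 mi, so the target fraction is f = 5500/7806 ≈ 0.705.
Interpolate at f ≈ 0.705 with slerp weights a = sin((1−f)δ)/sin δ ≈ 0.597, b = sin(fδ)/sin δ ≈ 1.068.
p = a·p₁ + b·p₂ ≈ (0.446, -0.581, 0.681); φ = arcsin(p_z) ≈ 42.90°, λ = atan2(p_y, p_x) ≈ -52.46°.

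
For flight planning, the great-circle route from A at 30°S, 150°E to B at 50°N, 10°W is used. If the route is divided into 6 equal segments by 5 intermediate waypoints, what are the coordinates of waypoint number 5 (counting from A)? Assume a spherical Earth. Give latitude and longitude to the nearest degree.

Convert each endpoint to a unit vector on the sphere (x = cos φ cos λ, y = cos φ sin λ, z = sin φ).
The central angle between the endpoints is δ = arccos(p₁·p₂) ≈ 2.705 rad (155.0°).
Interpolate at f = 5/6 with slerp weights a = sin((1−f)δ)/sin δ ≈ 1.030, b = sin(fδ)/sin δ ≈ 1.833.
p = a·p₁ + b·p₂ ≈ (0.388, 0.241, 0.889); φ = arcsin(p_z) ≈ 62.81°, λ = atan2(p_y, p_x) ≈ 31.88°.

≈ 63°N, 32°E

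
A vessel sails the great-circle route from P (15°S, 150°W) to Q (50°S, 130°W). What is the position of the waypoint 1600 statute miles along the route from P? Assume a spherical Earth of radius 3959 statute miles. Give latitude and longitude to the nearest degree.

Write both endpoints as unit vectors p₁, p₂ with components (cos φ cos λ, cos φ sin λ, sin φ).
The central angle between the endpoints is δ = arccos(p₁·p₂) ≈ 0.673 rad (38.6°). The total great-circle distance is δ·R ≈ 0.673 × 3959 ≈ 2666 mi, so the target fraction is f = 1600/2666 ≈ 0.600.
Interpolate at f ≈ 0.600 with slerp weights a = sin((1−f)δ)/sin δ ≈ 0.427, b = sin(fδ)/sin δ ≈ 0.631.
p = a·p₁ + b·p₂ ≈ (-0.617, -0.516, -0.593); φ = arcsin(p_z) ≈ -36.40°, λ = atan2(p_y, p_x) ≈ -140.08°.

≈ (36°S, 140°W)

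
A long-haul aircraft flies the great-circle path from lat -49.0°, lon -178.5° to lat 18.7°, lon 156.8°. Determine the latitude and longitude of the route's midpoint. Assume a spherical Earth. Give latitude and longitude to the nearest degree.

Write both endpoints as unit vectors p₁, p₂ with components (cos φ cos λ, cos φ sin λ, sin φ).
The central angle between the endpoints is δ = arccos(p₁·p₂) ≈ 1.242 rad (71.2°).
Interpolate at f = 1/2 with slerp weights a = sin((1−f)δ)/sin δ ≈ 0.615, b = sin(fδ)/sin δ ≈ 0.615.
p = a·p₁ + b·p₂ ≈ (-0.939, 0.219, -0.267); φ = arcsin(p_z) ≈ -15.48°, λ = atan2(p_y, p_x) ≈ 166.87°.

≈ lat -15°, lon 167°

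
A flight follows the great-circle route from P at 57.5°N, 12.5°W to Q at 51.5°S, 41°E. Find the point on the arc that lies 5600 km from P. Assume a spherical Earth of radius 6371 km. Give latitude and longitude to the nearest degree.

≈ 11°N, 14°E

From cos δ = sin φ₁ sin φ₂ + cos φ₁ cos φ₂ cos Δλ, the central angle is δ ≈ 2.050 rad (117.5°). The total great-circle distance is δ·R ≈ 2.050 × 6371 ≈ 13061 km, so the target fraction is f = 5600/13061 ≈ 0.429.
Interpolate at f ≈ 0.429 with slerp weights a = sin((1−f)δ)/sin δ ≈ 1.038, b = sin(fδ)/sin δ ≈ 0.868.
p = a·p₁ + b·p₂ ≈ (0.952, 0.234, 0.196); φ = arcsin(p_z) ≈ 11.32°, λ = atan2(p_y, p_x) ≈ 13.79°.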